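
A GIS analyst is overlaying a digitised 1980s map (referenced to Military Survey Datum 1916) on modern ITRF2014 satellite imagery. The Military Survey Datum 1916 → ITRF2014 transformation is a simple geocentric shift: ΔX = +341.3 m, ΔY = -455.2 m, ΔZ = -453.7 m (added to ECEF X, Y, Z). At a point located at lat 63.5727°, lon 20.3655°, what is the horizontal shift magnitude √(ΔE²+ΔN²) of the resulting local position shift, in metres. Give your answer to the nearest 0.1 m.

At φ = 63.5727°, λ = 20.3655°: sin φ = 0.895500, cos φ = 0.445062, sin λ = 0.348008, cos λ = 0.937492.
ΔE = −sin λ·ΔX + cos λ·ΔY = −(0.348008)·(341.3) + (0.937492)·(-455.2) = -545.52 m.
ΔN = −sin φ cos λ·ΔX − sin φ sin λ·ΔY + cos φ·ΔZ = −(0.895500)(0.937492)(341.3) − (0.895500)(0.348008)(-455.2) + (0.445062)(-453.7) = -346.60 m.
Horizontal magnitude = √(ΔE² + ΔN²) = √((-545.52)² + (-346.60)²) = 646.31 m.

646.3 m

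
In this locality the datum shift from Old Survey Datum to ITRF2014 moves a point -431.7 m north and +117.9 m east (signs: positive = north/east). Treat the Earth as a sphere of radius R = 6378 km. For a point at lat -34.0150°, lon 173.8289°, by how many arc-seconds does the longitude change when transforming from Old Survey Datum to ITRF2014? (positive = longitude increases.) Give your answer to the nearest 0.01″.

At latitude -34.0150°, cos φ = 0.828891.
One radian of longitude at latitude φ spans R cos φ, so Δλ = ΔE / (R cos φ) = 117.9 / (6378000 × 0.828891) = 2.2301e-05 rad = 4.600″.

Δλ = 4.60″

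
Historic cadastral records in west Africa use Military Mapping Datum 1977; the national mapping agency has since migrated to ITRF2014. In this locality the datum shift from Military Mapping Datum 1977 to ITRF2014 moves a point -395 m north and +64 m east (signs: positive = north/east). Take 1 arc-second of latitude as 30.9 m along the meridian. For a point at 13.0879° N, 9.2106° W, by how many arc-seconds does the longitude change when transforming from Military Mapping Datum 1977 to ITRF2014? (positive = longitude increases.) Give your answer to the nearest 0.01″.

Δλ = 2.13″

At latitude 13.0879°, cos φ = 0.974024.
1″ of longitude at this latitude = 30.90 × cos φ = 30.0973 m, so Δλ = 64.0 / 30.0973 = 2.126″.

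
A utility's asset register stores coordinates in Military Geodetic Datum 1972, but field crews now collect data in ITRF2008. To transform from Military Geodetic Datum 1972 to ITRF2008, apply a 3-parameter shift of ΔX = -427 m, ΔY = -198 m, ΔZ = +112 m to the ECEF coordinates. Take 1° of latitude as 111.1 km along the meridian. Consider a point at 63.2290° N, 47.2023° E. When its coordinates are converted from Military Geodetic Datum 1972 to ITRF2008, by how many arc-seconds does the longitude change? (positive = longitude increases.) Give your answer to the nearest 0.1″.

sin φ = 0.892814, cos φ = 0.450426, sin λ = 0.733757, cos λ = 0.679412.
East component: ΔE = −sin λ·ΔX + cos λ·ΔY = −(0.733757)(-427) + (0.679412)(-198) = 178.79 m.
1° of latitude spans 111100 m; at latitude φ, 1° of longitude spans that × cos φ = 50042.3 m, so Δλ = 178.79 / 50042.3 × 3600 = 12.862″.

Δλ = 12.9″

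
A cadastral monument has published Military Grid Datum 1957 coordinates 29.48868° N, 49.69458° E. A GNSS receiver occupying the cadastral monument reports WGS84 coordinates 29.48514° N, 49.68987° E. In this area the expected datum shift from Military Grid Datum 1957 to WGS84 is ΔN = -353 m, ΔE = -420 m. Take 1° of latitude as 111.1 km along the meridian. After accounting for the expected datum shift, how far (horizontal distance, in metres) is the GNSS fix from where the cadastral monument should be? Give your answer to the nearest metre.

Observed coordinate differences: Δφ = -0.00354°, Δλ = -0.00471°.
Converting to metres (1° lat = 111100 m, cos φ = 0.870453): observed ΔN = -393.3 m, observed ΔE = -455.5 m.
Subtracting the expected shift leaves a residual of -393.3 − (-353) = -40.3 m north and -455.5 − (-420) = -35.5 m east.
Residual distance = √((-40.3)² + (-35.5)²) = 53.7 m.

54 m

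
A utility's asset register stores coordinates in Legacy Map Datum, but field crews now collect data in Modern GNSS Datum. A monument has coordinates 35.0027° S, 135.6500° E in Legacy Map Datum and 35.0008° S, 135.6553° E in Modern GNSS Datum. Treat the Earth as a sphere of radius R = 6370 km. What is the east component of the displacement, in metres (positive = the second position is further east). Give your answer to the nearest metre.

Δφ = -35.0008° − -35.0027° = +0.0019°; Δλ = 135.6553° − 135.6500° = +0.0053°.
1° along a meridian = πR/180 = 111177 m.
ΔN = Δφ × 111177 = 211.2 m; ΔE = Δλ × 111177 × cos(-35.0027°) = +0.0053 × 111177 × 0.819125 = 482.7 m.

ΔE = 483 m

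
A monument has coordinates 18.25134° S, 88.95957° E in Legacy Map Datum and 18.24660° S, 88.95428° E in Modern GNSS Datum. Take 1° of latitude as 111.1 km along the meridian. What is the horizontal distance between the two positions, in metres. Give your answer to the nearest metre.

Δφ = -18.24660° − -18.25134° = +0.00474°; Δλ = 88.95428° − 88.95957° = -0.00529°.
ΔN = Δφ × 111100 = 526.6 m; ΔE = Δλ × 111100 × cos(-18.25134°) = -0.00529 × 111100 × 0.949692 = -558.2 m.
Distance = √(ΔE² + ΔN²) = √((-558.2)² + 526.6²) = 767.4 m.

767 m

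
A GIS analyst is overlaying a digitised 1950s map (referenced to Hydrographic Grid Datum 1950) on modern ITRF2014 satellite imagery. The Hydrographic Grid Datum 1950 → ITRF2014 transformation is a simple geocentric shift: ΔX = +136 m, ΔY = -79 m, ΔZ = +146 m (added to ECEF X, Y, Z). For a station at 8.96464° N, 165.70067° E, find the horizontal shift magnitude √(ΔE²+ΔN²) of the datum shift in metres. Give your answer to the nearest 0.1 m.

173.2 m

At φ = 8.96464°, λ = 165.70067°: sin φ = 0.155825, cos φ = 0.987785, sin λ = 0.246988, cos λ = -0.969019.
ΔE = −sin λ·ΔX + cos λ·ΔY = −(0.246988)·(136) + (-0.969019)·(-79) = 42.96 m.
ΔN = −sin φ cos λ·ΔX − sin φ sin λ·ΔY + cos φ·ΔZ = −(0.155825)(-0.969019)(136) − (0.155825)(0.246988)(-79) + (0.987785)(146) = 167.79 m.
Horizontal magnitude = √(ΔE² + ΔN²) = √(42.96² + 167.79²) = 173.21 m.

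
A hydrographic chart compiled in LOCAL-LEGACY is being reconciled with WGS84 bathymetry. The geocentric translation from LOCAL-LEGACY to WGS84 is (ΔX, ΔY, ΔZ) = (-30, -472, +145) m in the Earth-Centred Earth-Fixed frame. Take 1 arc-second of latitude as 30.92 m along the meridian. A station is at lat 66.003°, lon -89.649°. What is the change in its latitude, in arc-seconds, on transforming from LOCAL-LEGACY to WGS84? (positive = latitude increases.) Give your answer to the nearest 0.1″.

sin φ = 0.913567, cos φ = 0.406689, sin λ = -0.999981, cos λ = 0.006126.
North component: ΔN = −sin φ cos λ·ΔX − sin φ sin λ·ΔY + cos φ·ΔZ = −(0.913567)(0.006126)(-30) − (0.913567)(-0.999981)(-472) + (0.406689)(145) = -372.06 m.
1° of latitude spans 3600 × 30.92 = 111312 m, so Δφ = -372.06 / 111312 × 3600 = -12.033″.

Δφ = -12.0″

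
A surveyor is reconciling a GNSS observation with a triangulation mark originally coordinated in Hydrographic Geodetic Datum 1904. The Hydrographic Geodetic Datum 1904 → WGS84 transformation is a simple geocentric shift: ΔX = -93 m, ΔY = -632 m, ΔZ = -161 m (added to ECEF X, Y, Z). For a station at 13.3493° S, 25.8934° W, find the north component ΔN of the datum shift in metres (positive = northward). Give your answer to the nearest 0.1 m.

ΔN = -112.2 m

The local north axis is (−sin φ cos λ, −sin φ sin λ, cos φ), giving ΔN = -19.317 + 63.723 − 156.650 = -112.24 m.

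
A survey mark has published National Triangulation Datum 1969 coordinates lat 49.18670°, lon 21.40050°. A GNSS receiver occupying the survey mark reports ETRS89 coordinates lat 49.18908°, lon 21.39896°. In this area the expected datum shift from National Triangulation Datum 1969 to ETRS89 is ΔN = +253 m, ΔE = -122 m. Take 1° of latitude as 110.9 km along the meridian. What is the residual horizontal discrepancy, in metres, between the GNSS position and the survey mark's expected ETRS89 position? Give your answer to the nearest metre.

Observed coordinate differences: Δφ = +0.00238°, Δλ = -0.00154°.
Converting to metres (1° lat = 110900 m, cos φ = 0.653596): observed ΔN = 263.9 m, observed ΔE = -111.6 m.
Subtracting the expected shift leaves a residual of 263.9 − (253) = 10.9 m north and -111.6 − (-122) = 10.4 m east.
Residual distance = √(10.9² + 10.4²) = 15.1 m.

15 m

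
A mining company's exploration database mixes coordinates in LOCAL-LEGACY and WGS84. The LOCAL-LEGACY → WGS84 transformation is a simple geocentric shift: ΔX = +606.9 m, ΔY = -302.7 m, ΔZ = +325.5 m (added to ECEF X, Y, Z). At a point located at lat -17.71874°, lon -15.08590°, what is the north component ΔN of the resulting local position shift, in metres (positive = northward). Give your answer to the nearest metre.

ΔN = 512 m

The local north axis is (−sin φ cos λ, −sin φ sin λ, cos φ), giving ΔN = 178.341 + 23.977 + 310.059 = 512.38 m.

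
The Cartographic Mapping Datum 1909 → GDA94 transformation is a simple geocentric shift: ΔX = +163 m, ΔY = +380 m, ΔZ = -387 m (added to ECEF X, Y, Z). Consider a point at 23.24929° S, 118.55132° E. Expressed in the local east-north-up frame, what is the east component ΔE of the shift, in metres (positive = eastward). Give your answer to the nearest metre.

ΔE = -325 m

At φ = -23.24929°, λ = 118.55132°: sin φ = -0.394732, cos φ = 0.918796, sin λ = 0.878389, cos λ = -0.477946.
ΔE = −sin λ·ΔX + cos λ·ΔY = −(0.878389)·(163) + (-0.477946)·(380) = -324.80 m.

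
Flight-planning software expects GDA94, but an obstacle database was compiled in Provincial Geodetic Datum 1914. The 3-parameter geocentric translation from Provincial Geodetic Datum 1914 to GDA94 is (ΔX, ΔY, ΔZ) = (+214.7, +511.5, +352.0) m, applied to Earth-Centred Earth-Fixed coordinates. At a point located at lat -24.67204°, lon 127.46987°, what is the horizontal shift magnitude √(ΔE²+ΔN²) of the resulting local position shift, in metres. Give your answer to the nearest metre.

The local east axis at (φ, λ) is (−sin λ, cos λ, 0), so ΔE = −sin(127.46987°)·214.7 + cos(127.46987°)·511.5 = -481.57 m.
The local north axis is (−sin φ cos λ, −sin φ sin λ, cos φ), giving ΔN = -54.520 + 169.459 + 319.867 = 434.81 m.
Horizontal magnitude = √(ΔE² + ΔN²) = √((-481.57)² + 434.81²) = 648.82 m.

649 m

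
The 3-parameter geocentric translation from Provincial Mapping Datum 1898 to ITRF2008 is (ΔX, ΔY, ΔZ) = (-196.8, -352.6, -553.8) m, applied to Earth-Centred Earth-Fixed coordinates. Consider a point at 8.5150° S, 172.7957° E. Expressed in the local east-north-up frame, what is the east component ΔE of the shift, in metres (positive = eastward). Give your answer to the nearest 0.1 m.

ΔE = 374.5 m

At φ = -8.5150°, λ = 172.7957°: sin φ = -0.148068, cos φ = 0.988977, sin λ = 0.125408, cos λ = -0.992105.
ΔE = −sin λ·ΔX + cos λ·ΔY = −(0.125408)·(-196.8) + (-0.992105)·(-352.6) = 374.50 m.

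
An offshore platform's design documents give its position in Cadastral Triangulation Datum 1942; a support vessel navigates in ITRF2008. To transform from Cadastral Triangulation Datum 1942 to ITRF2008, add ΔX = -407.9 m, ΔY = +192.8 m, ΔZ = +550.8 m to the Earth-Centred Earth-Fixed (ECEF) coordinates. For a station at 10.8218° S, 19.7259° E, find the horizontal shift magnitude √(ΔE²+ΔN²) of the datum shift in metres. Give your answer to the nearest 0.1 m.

577.4 m

The local east axis at (φ, λ) is (−sin λ, cos λ, 0), so ΔE = −sin(19.7259°)·(-407.9) + cos(19.7259°)·192.8 = 319.16 m.
The local north axis is (−sin φ cos λ, −sin φ sin λ, cos φ), giving ΔN = -72.091 + 12.218 + 541.005 = 481.13 m.
Horizontal magnitude = √(ΔE² + ΔN²) = √(319.16² + 481.13²) = 577.37 m.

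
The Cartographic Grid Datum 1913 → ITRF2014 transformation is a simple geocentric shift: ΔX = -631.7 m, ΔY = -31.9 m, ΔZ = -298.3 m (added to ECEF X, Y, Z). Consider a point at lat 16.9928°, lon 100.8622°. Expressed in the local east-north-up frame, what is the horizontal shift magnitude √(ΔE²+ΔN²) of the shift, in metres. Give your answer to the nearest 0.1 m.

699.3 m

The local east axis at (φ, λ) is (−sin λ, cos λ, 0), so ΔE = −sin(100.8622°)·(-631.7) + cos(100.8622°)·(-31.9) = 626.39 m.
The local north axis is (−sin φ cos λ, −sin φ sin λ, cos φ), giving ΔN = -34.790 + 9.156 − 285.277 = -310.91 m.
Horizontal magnitude = √(ΔE² + ΔN²) = √(626.39² + (-310.91)²) = 699.31 m.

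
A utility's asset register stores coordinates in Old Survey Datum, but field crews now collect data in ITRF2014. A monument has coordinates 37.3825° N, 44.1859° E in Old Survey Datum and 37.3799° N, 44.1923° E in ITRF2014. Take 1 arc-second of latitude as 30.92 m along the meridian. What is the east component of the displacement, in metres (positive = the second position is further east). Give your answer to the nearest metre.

Δφ = 37.3799° − 37.3825° = -0.0026°; Δλ = 44.1923° − 44.1859° = +0.0064°.
1° of latitude = 3600 × 30.92 = 111312 m.
ΔN = Δφ × 111312 = -289.4 m; ΔE = Δλ × 111312 × cos(37.3825°) = +0.0064 × 111312 × 0.794600 = 566.1 m.

ΔE = 566 m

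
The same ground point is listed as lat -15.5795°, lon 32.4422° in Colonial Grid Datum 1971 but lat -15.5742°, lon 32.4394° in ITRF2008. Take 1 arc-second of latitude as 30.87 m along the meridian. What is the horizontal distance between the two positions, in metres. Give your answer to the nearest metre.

Δφ = -15.5742° − -15.5795° = +0.0053°; Δλ = 32.4394° − 32.4422° = -0.0028°.
1° of latitude = 3600 × 30.87 = 111132 m.
ΔN = Δφ × 111132 = 589.0 m; ΔE = Δλ × 111132 × cos(-15.5795°) = -0.0028 × 111132 × 0.963259 = -299.7 m.
Distance = √(ΔE² + ΔN²) = √((-299.7)² + 589.0²) = 660.9 m.

661 m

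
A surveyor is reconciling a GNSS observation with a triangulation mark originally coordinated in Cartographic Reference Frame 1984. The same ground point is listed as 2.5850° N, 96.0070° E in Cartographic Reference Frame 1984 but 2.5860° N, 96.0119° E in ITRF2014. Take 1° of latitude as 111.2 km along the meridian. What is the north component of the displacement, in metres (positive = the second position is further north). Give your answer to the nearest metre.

Δφ = 2.5860° − 2.5850° = +0.0010°; Δλ = 96.0119° − 96.0070° = +0.0049°.
ΔN = Δφ × 111200 = 111.2 m; ΔE = Δλ × 111200 × cos(2.5850°) = +0.0049 × 111200 × 0.998982 = 544.3 m.

ΔN = 111 m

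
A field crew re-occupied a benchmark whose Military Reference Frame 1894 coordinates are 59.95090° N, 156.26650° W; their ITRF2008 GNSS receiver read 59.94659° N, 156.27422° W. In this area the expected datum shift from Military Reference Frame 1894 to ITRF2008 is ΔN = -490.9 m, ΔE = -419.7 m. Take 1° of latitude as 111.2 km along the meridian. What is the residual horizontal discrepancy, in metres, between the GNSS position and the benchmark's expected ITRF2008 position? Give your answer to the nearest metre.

15 m

Observed coordinate differences: Δφ = -0.00431°, Δλ = -0.00772°.
Converting to metres (1° lat = 111200 m, cos φ = 0.500742): observed ΔN = -479.3 m, observed ΔE = -429.9 m.
Subtracting the expected shift leaves a residual of -479.3 − (-490.9) = 11.6 m north and -429.9 − (-419.7) = -10.2 m east.
Residual distance = √(11.6² + (-10.2)²) = 15.4 m.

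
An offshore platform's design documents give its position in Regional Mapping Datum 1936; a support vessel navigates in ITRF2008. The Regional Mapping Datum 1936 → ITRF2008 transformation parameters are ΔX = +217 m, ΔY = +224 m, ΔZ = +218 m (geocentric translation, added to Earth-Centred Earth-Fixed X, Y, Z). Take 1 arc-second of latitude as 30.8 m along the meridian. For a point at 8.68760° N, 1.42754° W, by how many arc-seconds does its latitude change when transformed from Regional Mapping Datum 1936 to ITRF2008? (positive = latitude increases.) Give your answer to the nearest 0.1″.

sin φ = 0.151047, cos φ = 0.988527, sin λ = -0.024913, cos λ = 0.999690.
North component: ΔN = −sin φ cos λ·ΔX − sin φ sin λ·ΔY + cos φ·ΔZ = −(0.151047)(0.999690)(217) − (0.151047)(-0.024913)(224) + (0.988527)(218) = 183.57 m.
1° of latitude spans 3600 × 30.80 = 110880 m, so Δφ = 183.57 / 110880 × 3600 = 5.960″.

Δφ = 6.0″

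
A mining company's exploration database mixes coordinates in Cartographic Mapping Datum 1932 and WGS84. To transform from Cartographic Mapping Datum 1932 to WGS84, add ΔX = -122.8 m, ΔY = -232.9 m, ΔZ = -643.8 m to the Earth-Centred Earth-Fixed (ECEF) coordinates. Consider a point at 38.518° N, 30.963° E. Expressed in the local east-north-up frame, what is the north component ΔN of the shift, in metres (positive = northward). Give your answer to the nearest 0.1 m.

The local north axis is (−sin φ cos λ, −sin φ sin λ, cos φ), giving ΔN = 65.577 + 74.621 − 503.717 = -363.52 m.

ΔN = -363.5 m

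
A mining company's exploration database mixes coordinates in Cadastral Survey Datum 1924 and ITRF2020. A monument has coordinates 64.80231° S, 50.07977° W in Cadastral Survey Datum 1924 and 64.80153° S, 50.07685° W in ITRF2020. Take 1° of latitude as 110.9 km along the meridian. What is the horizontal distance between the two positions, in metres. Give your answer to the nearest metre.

163 m

Δφ = -64.80153° − -64.80231° = +0.00078°; Δλ = -50.07685° − -50.07977° = +0.00292°.
ΔN = Δφ × 110900 = 86.5 m; ΔE = Δλ × 110900 × cos(-64.80231°) = +0.00292 × 110900 × 0.425743 = 137.9 m.
Distance = √(ΔE² + ΔN²) = √(137.9² + 86.5²) = 162.8 m.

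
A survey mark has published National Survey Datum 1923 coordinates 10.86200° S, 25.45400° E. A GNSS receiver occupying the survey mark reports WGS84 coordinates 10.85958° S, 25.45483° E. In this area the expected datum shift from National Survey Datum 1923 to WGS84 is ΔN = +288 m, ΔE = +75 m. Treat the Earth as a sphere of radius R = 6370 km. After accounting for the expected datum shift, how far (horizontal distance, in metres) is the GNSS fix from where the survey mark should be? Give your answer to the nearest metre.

Observed coordinate differences: Δφ = +0.00242°, Δλ = +0.00083°.
Converting to metres (1° lat = 111177 m, cos φ = 0.982084): observed ΔN = 269.0 m, observed ΔE = 90.6 m.
Subtracting the expected shift leaves a residual of 269.0 − (288) = -19.0 m north and 90.6 − (75) = 15.6 m east.
Residual distance = √((-19.0)² + 15.6²) = 24.6 m.

25 m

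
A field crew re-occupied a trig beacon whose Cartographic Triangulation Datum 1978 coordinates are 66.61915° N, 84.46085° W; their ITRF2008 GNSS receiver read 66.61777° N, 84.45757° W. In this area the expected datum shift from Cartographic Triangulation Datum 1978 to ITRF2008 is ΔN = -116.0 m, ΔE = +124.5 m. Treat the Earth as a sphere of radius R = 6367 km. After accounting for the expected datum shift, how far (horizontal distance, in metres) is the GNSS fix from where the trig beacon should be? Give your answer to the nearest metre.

Observed coordinate differences: Δφ = -0.00138°, Δλ = +0.00328°.
Converting to metres (1° lat = 111125 m, cos φ = 0.396841): observed ΔN = -153.4 m, observed ΔE = 144.6 m.
Subtracting the expected shift leaves a residual of -153.4 − (-116.0) = -37.4 m north and 144.6 − (124.5) = 20.1 m east.
Residual distance = √((-37.4)² + 20.1²) = 42.4 m.

42 m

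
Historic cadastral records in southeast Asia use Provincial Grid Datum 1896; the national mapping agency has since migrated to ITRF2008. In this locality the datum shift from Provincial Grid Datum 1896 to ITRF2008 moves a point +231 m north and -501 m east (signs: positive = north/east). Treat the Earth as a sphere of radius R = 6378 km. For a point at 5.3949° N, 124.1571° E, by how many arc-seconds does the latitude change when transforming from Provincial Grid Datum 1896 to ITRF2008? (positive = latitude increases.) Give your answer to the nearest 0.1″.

Δφ = 7.5″

On a sphere of radius R, 1 rad of latitude = R, so Δφ = ΔN / R = 231.0 / 6378000 = 3.6218e-05 rad = 7.471″.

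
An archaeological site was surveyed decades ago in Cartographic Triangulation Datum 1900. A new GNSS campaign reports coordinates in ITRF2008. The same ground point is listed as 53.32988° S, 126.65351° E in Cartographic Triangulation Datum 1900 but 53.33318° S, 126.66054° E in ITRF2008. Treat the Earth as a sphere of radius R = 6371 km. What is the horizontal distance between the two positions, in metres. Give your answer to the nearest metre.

Δφ = -53.33318° − -53.32988° = -0.00330°; Δλ = 126.66054° − 126.65351° = +0.00703°.
1° along a meridian = πR/180 = 111195 m.
ΔN = Δφ × 111195 = -366.9 m; ΔE = Δλ × 111195 × cos(-53.32988°) = +0.00703 × 111195 × 0.597207 = 466.8 m.
Distance = √(ΔE² + ΔN²) = √(466.8² + (-366.9)²) = 593.8 m.

594 m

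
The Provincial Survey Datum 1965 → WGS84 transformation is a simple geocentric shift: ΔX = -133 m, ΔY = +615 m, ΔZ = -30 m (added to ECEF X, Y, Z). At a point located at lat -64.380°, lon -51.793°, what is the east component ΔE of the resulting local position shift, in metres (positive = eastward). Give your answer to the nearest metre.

ΔE = 276 m

At φ = -64.380°, λ = -51.793°: sin φ = -0.901682, cos φ = 0.432401, sin λ = -0.785781, cos λ = 0.618504.
ΔE = −sin λ·ΔX + cos λ·ΔY = −(-0.785781)·(-133) + (0.618504)·(615) = 275.87 m.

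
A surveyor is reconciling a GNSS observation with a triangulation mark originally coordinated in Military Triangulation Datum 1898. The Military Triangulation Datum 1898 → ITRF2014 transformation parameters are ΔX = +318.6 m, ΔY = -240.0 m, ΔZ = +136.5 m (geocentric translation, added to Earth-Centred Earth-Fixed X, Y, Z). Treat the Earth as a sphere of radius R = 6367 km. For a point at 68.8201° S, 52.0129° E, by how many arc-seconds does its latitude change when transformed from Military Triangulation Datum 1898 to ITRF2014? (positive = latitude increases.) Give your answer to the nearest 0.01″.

Δφ = 1.81″

sin φ = -0.932451, cos φ = 0.361297, sin λ = 0.788149, cos λ = 0.615484.
North component: ΔN = −sin φ cos λ·ΔX − sin φ sin λ·ΔY + cos φ·ΔZ = −(-0.932451)(0.615484)(318.6) − (-0.932451)(0.788149)(-240.0) + (0.361297)(136.5) = 55.79 m.
1° of latitude spans πR/180 = 111125 m, so Δφ = 55.79 / 111125 × 3600 = 1.807″.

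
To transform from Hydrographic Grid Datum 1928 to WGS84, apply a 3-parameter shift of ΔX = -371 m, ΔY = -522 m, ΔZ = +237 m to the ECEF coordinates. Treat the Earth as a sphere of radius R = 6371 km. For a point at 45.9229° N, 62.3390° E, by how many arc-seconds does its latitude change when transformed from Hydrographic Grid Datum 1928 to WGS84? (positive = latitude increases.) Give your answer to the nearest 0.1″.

sin φ = 0.718404, cos φ = 0.695626, sin λ = 0.885710, cos λ = 0.464239.
North component: ΔN = −sin φ cos λ·ΔX − sin φ sin λ·ΔY + cos φ·ΔZ = −(0.718404)(0.464239)(-371) − (0.718404)(0.885710)(-522) + (0.695626)(237) = 620.74 m.
1° of latitude spans πR/180 = 111195 m, so Δφ = 620.74 / 111195 × 3600 = 20.097″.

Δφ = 20.1″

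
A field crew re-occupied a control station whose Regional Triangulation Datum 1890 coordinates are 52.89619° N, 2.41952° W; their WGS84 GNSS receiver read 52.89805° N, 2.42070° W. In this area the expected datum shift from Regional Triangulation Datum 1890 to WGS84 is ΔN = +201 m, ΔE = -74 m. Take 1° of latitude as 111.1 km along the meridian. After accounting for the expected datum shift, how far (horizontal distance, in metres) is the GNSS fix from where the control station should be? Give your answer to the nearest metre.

8 m

Observed coordinate differences: Δφ = +0.00186°, Δλ = -0.00118°.
Converting to metres (1° lat = 111100 m, cos φ = 0.603261): observed ΔN = 206.6 m, observed ΔE = -79.1 m.
Subtracting the expected shift leaves a residual of 206.6 − (201) = 5.6 m north and -79.1 − (-74) = -5.1 m east.
Residual distance = √(5.6² + (-5.1)²) = 7.6 m.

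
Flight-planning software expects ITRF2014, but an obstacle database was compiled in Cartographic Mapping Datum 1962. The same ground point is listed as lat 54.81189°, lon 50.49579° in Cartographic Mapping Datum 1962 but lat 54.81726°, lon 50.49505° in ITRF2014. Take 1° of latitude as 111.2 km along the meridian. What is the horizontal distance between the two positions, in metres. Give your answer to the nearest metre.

Δφ = 54.81726° − 54.81189° = +0.00537°; Δλ = 50.49505° − 50.49579° = -0.00074°.
ΔN = Δφ × 111200 = 597.1 m; ΔE = Δλ × 111200 × cos(54.81189°) = -0.00074 × 111200 × 0.576263 = -47.4 m.
Distance = √(ΔE² + ΔN²) = √((-47.4)² + 597.1²) = 599.0 m.

599 m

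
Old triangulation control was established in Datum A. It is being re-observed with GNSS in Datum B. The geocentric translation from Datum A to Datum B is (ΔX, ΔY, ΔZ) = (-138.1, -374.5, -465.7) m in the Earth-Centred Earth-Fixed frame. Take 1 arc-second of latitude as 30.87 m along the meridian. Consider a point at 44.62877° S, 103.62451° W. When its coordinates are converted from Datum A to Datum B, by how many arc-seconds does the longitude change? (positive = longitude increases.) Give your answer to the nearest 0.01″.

Δλ = -2.09″

sin φ = -0.702510, cos φ = 0.711673, sin λ = -0.971860, cos λ = -0.235558.
East component: ΔE = −sin λ·ΔX + cos λ·ΔY = −(-0.971860)(-138.1) + (-0.235558)(-374.5) = -46.00 m.
1° of latitude spans 3600 × 30.87 = 111132 m; at latitude φ, 1° of longitude spans that × cos φ = 79089.7 m, so Δλ = -46.00 / 79089.7 × 3600 = -2.094″.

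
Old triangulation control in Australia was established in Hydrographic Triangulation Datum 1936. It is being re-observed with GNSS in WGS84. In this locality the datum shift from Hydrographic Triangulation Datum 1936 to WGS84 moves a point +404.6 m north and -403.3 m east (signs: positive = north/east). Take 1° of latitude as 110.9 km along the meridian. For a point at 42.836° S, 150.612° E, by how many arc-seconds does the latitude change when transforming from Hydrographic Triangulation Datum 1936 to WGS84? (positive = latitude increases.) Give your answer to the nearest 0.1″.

Δφ = 13.1″

1° of latitude = 110.9 km, so Δφ = 404.6 / 110900 = 0.0036483° = 13.134″.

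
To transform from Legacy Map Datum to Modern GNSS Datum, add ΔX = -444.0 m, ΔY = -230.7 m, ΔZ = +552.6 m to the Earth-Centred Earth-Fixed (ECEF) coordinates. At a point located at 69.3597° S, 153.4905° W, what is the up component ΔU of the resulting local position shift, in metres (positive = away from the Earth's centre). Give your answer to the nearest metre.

ΔU = -341 m

At φ = -69.3597°, λ = -153.4905°: sin φ = -0.935812, cos φ = 0.352500, sin λ = -0.446346, cos λ = -0.894860.
ΔU = cos φ cos λ·ΔX + cos φ sin λ·ΔY + sin φ·ΔZ = (0.352500)(-0.894860)(-444.0) + (0.352500)(-0.446346)(-230.7) + (-0.935812)(552.6) = -340.78 m.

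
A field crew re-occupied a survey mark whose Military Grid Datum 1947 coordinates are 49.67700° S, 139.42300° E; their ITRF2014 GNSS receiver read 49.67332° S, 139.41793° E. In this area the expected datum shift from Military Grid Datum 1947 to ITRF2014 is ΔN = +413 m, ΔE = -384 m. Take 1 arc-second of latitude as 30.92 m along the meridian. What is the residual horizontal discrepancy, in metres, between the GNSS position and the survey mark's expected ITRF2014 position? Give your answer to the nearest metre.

Observed coordinate differences: Δφ = +0.00368°, Δλ = -0.00507°.
Converting to metres (1° lat = 111312 m, cos φ = 0.647096): observed ΔN = 409.6 m, observed ΔE = -365.2 m.
Subtracting the expected shift leaves a residual of 409.6 − (413) = -3.4 m north and -365.2 − (-384) = 18.8 m east.
Residual distance = √((-3.4)² + 18.8²) = 19.1 m.

19 m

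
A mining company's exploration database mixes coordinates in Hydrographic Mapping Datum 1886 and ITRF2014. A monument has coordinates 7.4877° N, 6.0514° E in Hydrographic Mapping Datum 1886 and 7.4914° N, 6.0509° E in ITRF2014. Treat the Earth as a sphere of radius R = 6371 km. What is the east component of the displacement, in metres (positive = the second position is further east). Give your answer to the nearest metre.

Δφ = 7.4914° − 7.4877° = +0.0037°; Δλ = 6.0509° − 6.0514° = -0.0005°.
1° along a meridian = πR/180 = 111195 m.
ΔN = Δφ × 111195 = 411.4 m; ΔE = Δλ × 111195 × cos(7.4877°) = -0.0005 × 111195 × 0.991473 = -55.1 m.

ΔE = -55 m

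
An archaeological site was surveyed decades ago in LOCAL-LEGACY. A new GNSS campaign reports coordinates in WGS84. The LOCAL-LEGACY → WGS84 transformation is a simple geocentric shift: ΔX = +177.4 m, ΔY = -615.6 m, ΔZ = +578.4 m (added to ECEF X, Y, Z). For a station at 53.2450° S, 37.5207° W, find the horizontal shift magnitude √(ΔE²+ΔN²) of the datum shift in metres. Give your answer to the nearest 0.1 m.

849.1 m

The local east axis at (φ, λ) is (−sin λ, cos λ, 0), so ΔE = −sin(-37.5207°)·177.4 + cos(-37.5207°)·(-615.6) = -380.21 m.
The local north axis is (−sin φ cos λ, −sin φ sin λ, cos φ), giving ΔN = 112.731 + 300.394 + 346.111 = 759.24 m.
Horizontal magnitude = √(ΔE² + ΔN²) = √((-380.21)² + 759.24²) = 849.12 m.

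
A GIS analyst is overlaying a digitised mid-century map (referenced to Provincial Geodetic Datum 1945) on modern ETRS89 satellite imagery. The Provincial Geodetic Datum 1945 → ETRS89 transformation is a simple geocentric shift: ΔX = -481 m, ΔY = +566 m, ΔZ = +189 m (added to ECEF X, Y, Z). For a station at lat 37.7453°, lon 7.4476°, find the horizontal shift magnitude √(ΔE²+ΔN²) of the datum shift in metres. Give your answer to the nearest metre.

739 m

The local east axis at (φ, λ) is (−sin λ, cos λ, 0), so ΔE = −sin(7.4476°)·(-481) + cos(7.4476°)·566 = 623.57 m.
The local north axis is (−sin φ cos λ, −sin φ sin λ, cos φ), giving ΔN = 291.961 − 44.910 + 149.450 = 396.50 m.
Horizontal magnitude = √(ΔE² + ΔN²) = √(623.57² + 396.50²) = 738.96 m.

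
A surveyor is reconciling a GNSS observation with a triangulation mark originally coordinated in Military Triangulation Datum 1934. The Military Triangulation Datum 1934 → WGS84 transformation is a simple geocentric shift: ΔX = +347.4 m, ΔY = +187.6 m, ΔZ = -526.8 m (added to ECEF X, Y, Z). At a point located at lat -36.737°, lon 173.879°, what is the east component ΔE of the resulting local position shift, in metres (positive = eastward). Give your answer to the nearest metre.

At φ = -36.737°, λ = 173.879°: sin φ = -0.598143, cos φ = 0.801390, sin λ = 0.106629, cos λ = -0.994299.
ΔE = −sin λ·ΔX + cos λ·ΔY = −(0.106629)·(347.4) + (-0.994299)·(187.6) = -223.57 m.

ΔE = -224 m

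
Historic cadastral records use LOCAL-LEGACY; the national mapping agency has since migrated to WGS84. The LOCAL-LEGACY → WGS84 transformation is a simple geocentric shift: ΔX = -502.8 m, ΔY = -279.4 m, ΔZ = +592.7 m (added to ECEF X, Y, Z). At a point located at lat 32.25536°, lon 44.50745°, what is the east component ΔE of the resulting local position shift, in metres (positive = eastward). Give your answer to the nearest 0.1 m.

At φ = 32.25536°, λ = 44.50745°: sin φ = 0.533694, cos φ = 0.845678, sin λ = 0.701002, cos λ = 0.713159.
ΔE = −sin λ·ΔX + cos λ·ΔY = −(0.701002)·(-502.8) + (0.713159)·(-279.4) = 153.21 m.

ΔE = 153.2 m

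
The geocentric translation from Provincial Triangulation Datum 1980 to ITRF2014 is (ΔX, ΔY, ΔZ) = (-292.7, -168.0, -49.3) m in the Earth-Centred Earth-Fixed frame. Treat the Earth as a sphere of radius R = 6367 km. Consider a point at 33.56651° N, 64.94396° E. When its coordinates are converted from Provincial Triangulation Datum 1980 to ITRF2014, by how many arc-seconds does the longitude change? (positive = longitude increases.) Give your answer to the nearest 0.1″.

sin φ = 0.552905, cos φ = 0.833245, sin λ = 0.905894, cos λ = 0.423505.
East component: ΔE = −sin λ·ΔX + cos λ·ΔY = −(0.905894)(-292.7) + (0.423505)(-168.0) = 194.01 m.
1° of latitude spans πR/180 = 111125 m; at latitude φ, 1° of longitude spans that × cos φ = 92594.4 m, so Δλ = 194.01 / 92594.4 × 3600 = 7.543″.

Δλ = 7.5″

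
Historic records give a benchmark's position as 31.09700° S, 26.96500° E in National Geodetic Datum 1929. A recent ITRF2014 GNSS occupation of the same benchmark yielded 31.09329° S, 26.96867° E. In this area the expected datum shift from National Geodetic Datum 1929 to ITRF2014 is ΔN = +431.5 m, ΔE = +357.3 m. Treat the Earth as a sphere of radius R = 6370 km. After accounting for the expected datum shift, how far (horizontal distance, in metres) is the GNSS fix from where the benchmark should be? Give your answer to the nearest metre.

21 m

Observed coordinate differences: Δφ = +0.00371°, Δλ = +0.00367°.
Converting to metres (1° lat = 111177 m, cos φ = 0.856294): observed ΔN = 412.5 m, observed ΔE = 349.4 m.
Subtracting the expected shift leaves a residual of 412.5 − (431.5) = -19.0 m north and 349.4 − (357.3) = -7.9 m east.
Residual distance = √((-19.0)² + (-7.9)²) = 20.6 m.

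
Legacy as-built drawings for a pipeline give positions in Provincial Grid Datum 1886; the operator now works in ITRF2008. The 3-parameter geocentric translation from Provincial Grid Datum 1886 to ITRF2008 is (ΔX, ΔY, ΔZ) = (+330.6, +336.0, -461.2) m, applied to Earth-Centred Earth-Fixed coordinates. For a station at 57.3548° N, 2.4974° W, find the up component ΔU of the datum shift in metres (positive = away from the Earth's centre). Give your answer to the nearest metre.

The local up (radial) axis is (cos φ cos λ, cos φ sin λ, sin φ), giving ΔU = 178.168 − 7.898 − 388.343 = -218.07 m.

ΔU = -218 m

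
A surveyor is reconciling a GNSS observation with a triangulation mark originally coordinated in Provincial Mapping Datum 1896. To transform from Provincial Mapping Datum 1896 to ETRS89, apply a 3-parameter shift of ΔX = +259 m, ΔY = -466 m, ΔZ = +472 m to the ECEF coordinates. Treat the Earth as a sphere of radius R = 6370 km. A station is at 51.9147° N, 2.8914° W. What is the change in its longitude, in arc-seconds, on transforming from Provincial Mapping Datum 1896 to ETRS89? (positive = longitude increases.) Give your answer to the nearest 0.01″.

Δλ = -23.75″

sin φ = 0.787093, cos φ = 0.616834, sin λ = -0.050443, cos λ = 0.998727.
East component: ΔE = −sin λ·ΔX + cos λ·ΔY = −(-0.050443)(259) + (0.998727)(-466) = -452.34 m.
1° of latitude spans πR/180 = 111177 m; at latitude φ, 1° of longitude spans that × cos φ = 68578.0 m, so Δλ = -452.34 / 68578.0 × 3600 = -23.746″.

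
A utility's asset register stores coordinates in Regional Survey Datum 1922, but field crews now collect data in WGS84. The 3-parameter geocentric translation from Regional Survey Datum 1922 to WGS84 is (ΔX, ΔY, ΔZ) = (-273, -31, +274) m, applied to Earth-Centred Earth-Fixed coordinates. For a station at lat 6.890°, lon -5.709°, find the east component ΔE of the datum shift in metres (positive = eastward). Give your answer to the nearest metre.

At φ = 6.890°, λ = -5.709°: sin φ = 0.119964, cos φ = 0.992778, sin λ = -0.099476, cos λ = 0.995040.
ΔE = −sin λ·ΔX + cos λ·ΔY = −(-0.099476)·(-273) + (0.995040)·(-31) = -58.00 m.

ΔE = -58 m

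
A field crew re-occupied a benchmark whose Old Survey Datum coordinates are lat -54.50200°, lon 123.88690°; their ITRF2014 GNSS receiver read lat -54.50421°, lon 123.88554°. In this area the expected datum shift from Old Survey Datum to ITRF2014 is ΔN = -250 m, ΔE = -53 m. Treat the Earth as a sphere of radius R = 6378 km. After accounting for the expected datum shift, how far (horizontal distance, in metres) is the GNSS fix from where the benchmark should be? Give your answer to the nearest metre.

35 m

Observed coordinate differences: Δφ = -0.00221°, Δλ = -0.00136°.
Converting to metres (1° lat = 111317 m, cos φ = 0.580675): observed ΔN = -246.0 m, observed ΔE = -87.9 m.
Subtracting the expected shift leaves a residual of -246.0 − (-250) = 4.0 m north and -87.9 − (-53) = -34.9 m east.
Residual distance = √(4.0² + (-34.9)²) = 35.1 m.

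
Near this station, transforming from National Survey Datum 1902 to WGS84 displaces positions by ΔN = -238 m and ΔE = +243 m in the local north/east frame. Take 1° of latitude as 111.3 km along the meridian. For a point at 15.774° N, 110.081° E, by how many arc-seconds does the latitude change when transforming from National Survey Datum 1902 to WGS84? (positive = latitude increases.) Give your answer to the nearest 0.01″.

Δφ = -7.70″

1° of latitude = 111.3 km, so Δφ = -238.0 / 111300 = -0.0021384° = -7.698″.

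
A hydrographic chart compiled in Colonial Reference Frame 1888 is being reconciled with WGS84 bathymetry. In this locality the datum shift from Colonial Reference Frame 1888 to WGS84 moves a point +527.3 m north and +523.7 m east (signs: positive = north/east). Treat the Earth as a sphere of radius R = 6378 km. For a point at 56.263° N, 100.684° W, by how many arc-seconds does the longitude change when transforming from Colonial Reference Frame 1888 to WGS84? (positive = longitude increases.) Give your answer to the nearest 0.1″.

At latitude 56.263°, cos φ = 0.555382.
One radian of longitude at latitude φ spans R cos φ, so Δλ = ΔE / (R cos φ) = 523.7 / (6378000 × 0.555382) = 1.4784e-04 rad = 30.495″.

Δλ = 30.5″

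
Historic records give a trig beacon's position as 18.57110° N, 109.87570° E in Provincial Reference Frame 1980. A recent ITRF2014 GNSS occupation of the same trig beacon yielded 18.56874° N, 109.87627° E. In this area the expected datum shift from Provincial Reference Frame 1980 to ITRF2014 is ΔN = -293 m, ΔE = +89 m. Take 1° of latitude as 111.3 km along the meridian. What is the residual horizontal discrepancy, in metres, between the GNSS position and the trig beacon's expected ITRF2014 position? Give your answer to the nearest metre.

42 m

Observed coordinate differences: Δφ = -0.00236°, Δλ = +0.00057°.
Converting to metres (1° lat = 111300 m, cos φ = 0.947929): observed ΔN = -262.7 m, observed ΔE = 60.1 m.
Subtracting the expected shift leaves a residual of -262.7 − (-293) = 30.3 m north and 60.1 − (89) = -28.9 m east.
Residual distance = √(30.3² + (-28.9)²) = 41.9 m.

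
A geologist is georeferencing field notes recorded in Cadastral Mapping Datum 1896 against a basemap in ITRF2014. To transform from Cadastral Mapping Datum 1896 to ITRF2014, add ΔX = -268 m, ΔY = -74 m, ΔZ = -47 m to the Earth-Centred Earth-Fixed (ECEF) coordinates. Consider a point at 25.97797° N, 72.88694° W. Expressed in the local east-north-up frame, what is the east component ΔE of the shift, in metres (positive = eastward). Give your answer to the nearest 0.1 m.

The local east axis at (φ, λ) is (−sin λ, cos λ, 0), so ΔE = −sin(-72.88694°)·(-268) + cos(-72.88694°)·(-74) = -277.91 m.

ΔE = -277.9 m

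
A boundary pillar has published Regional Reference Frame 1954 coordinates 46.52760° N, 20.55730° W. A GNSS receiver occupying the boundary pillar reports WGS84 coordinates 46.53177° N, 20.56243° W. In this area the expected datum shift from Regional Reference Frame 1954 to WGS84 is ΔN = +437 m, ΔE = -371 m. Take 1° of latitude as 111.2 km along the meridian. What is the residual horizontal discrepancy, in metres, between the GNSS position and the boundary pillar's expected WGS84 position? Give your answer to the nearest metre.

34 m

Observed coordinate differences: Δφ = +0.00417°, Δλ = -0.00513°.
Converting to metres (1° lat = 111200 m, cos φ = 0.688005): observed ΔN = 463.7 m, observed ΔE = -392.5 m.
Subtracting the expected shift leaves a residual of 463.7 − (437) = 26.7 m north and -392.5 − (-371) = -21.5 m east.
Residual distance = √(26.7² + (-21.5)²) = 34.3 m.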